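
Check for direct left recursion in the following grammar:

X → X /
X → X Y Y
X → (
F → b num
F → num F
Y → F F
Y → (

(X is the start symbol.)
X → X /: LEFT RECURSIVE (starts with X)
X → X Y Y: LEFT RECURSIVE (starts with X)
X → (: starts with '('
F → b num: starts with b
F → num F: starts with num
Y → F F: starts with F
Y → (: starts with '('

The grammar has direct left recursion on: X.

Answer: Yes, X is left-recursive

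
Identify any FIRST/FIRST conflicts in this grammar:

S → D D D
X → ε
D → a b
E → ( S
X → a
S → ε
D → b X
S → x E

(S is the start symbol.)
A FIRST/FIRST conflict occurs when two productions N → α and N → β for the same non-terminal have FIRST(α) ∩ FIRST(β) ≠ ∅ (with ε ∈ FIRST of a nullable right-hand side, so two nullable alternatives also conflict).

FIRST sets of the non-terminals at (or reachable through a nullable prefix from) the front of some alternative:
  FIRST(D) = { 'a', 'b' }

Productions for S:
  S → D D D: FIRST = { 'a', 'b' }
  S → ε: FIRST = { ε }
  S → x E: FIRST = { 'x' }
Productions for X:
  X → ε: FIRST = { ε }
  X → a: FIRST = { 'a' }
Productions for D:
  D → a b: FIRST = { 'a' }
  D → b X: FIRST = { 'b' }
E has only one production, so no FIRST/FIRST conflict is possible there.

All alternatives of each non-terminal have pairwise disjoint FIRST sets.

Answer: No FIRST/FIRST conflicts.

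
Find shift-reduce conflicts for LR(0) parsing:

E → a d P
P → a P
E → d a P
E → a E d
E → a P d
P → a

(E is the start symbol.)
Augment with E' → E and build the canonical LR(0) collection (I0 = CLOSURE({[E' → . E]}), then GOTO on every symbol after a dot until no new states appear). It has 18 states:
  I0: { [E → . a E d], [E → . a P d], [E → . a d P], [E → . d a P], [E' → . E] }  — shift
  I1: { [E' → E .] }  — accept
  I2: { [E → . a E d], [E → . a P d], [E → . a d P], [E → . d a P], [E → a . E d], [E → a . P d], [E → a . d P], [P → . a P], [P → . a] }  — shift
  I3: { [E → d . a P] }  — shift
  I4: { [E → d a . P], [P → . a P], [P → . a] }  — shift
  I5: { [E → d a P .] }  — reduce
  I6: { [P → . a P], [P → . a], [P → a . P], [P → a .] }  — shift, reduce
  I7: { [P → a P .] }  — reduce
  I8: { [E → a E . d] }  — shift
  I9: { [E → a P . d] }  — shift
  I10: { [E → . a E d], [E → . a P d], [E → . a d P], [E → . d a P], [E → a . E d], [E → a . P d], [E → a . d P], [P → . a P], [P → . a], [P → a . P], [P → a .] }  — shift, reduce
  I11: { [E → a d . P], [E → d . a P], [P → . a P], [P → . a] }  — shift
  I12: { [E → a d P .] }  — reduce
  I13: { [E → d a . P], [P → . a P], [P → . a], [P → a . P], [P → a .] }  — shift, reduce
  I14: { [E → d a P .], [P → a P .] }  — 2 reduces
  I15: { [E → a P . d], [P → a P .] }  — shift, reduce
  I16: { [E → a P d .] }  — reduce
  I17: { [E → a E d .] }  — reduce

I6 contains reduce item [P → a .] and shift items [P → . a], [P → . a P] — shift-reduce conflict.
I10 contains reduce item [P → a .] and shift items [E → . a E d], [E → . a P d], [E → . a d P], [E → a . d P], [E → . d a P], [P → . a], [P → . a P] — shift-reduce conflict.
I13 contains reduce item [P → a .] and shift items [P → . a], [P → . a P] — shift-reduce conflict.
I15 contains reduce item [P → a P .] and shift item [E → a P . d] — shift-reduce conflict.

Answer: Yes — I6: [P → a .] vs [P → . a]; I10: [P → a .] vs [E → . a E d]; I13: [P → a .] vs [P → . a]; I15: [P → a P .] vs [E → a P . d]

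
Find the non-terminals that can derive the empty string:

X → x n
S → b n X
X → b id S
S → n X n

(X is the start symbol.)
There are no ε-productions, so no non-terminal can derive ε.
No non-terminals are nullable.

Answer: None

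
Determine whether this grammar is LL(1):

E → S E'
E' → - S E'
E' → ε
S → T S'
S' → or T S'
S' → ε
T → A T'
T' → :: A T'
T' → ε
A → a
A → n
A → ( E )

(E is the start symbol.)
A grammar is LL(1) if for each non-terminal N with multiple productions, the predict sets of those productions are pairwise disjoint, where PREDICT(N → α) = (FIRST(α) \ {ε}) ∪ (FOLLOW(N) if α ⇒* ε).

Relevant sets:
  FOLLOW(E') = { $, ')' }
  FOLLOW(S') = { $, ')', '-' }
  FOLLOW(T') = { $, ')', '-', 'or' }

For E':
  PREDICT(E' → '-' S E') = { '-' }
  PREDICT(E' → ε) = { $, ')' }
For S':
  PREDICT(S' → or T S') = { 'or' }
  PREDICT(S' → ε) = { $, ')', '-' }
For T':
  PREDICT(T' → :: A T') = { '::' }
  PREDICT(T' → ε) = { $, ')', '-', 'or' }
For A:
  PREDICT(A → a) = { 'a' }
  PREDICT(A → n) = { 'n' }
  PREDICT(A → '(' E ')') = { '(' }
E, S, T have a single production, so nothing to check there.

All predict sets are disjoint. The grammar IS LL(1).

Answer: Yes, the grammar is LL(1).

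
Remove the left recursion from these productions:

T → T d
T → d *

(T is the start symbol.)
T is directly left-recursive. The standard transformation for
  A → A α₁ | ... | A α_m | β₁ | ... | β_n
is
  A  → β₁ A' | ... | β_n A'
  A' → α₁ A' | ... | α_m A' | ε

T → d * becomes T → d * T'
T → T d becomes T' → d T'
Add T' → ε

Resulting grammar:
T → d * T'
T' → d T'
T' → ε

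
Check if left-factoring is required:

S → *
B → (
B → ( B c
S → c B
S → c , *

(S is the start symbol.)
Left-factoring is needed when two productions for the same non-terminal
share a common prefix on the right-hand side.

Productions for S:
  S → *
  S → c B
  S → c , *
Productions for B:
  B → (
  B → ( B c

Found common prefix 'c' in productions for S
Found common prefix '(' in productions for B

Answer: Yes, S has productions with common prefix 'c'; B has productions with common prefix '('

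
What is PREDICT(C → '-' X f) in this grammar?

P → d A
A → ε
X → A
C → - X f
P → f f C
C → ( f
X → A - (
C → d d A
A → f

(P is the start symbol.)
PREDICT(C → '-' X f) = (FIRST(RHS) \ {ε}) ∪ (FOLLOW(C) if ε ∈ FIRST(RHS), i.e. RHS ⇒* ε)
FIRST('-' X f) = { '-' }
ε ∉ FIRST('-' X f), so FOLLOW(C) is not added.
PREDICT(C → '-' X f) = { '-' }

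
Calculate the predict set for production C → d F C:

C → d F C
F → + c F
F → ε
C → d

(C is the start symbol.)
PREDICT(C → d F C) = (FIRST(RHS) \ {ε}) ∪ (FOLLOW(C) if ε ∈ FIRST(RHS), i.e. RHS ⇒* ε)
FIRST(d F C) = { 'd' }
ε ∉ FIRST(d F C), so FOLLOW(C) is not added.
PREDICT(C → d F C) = { 'd' }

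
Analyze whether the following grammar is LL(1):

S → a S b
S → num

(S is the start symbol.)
A grammar is LL(1) if for each non-terminal N with multiple productions, the predict sets of those productions are pairwise disjoint, where PREDICT(N → α) = (FIRST(α) \ {ε}) ∪ (FOLLOW(N) if α ⇒* ε).

For S:
  PREDICT(S → a S b) = { 'a' }
  PREDICT(S → num) = { 'num' }

All predict sets are disjoint. The grammar IS LL(1).

Answer: Yes, the grammar is LL(1).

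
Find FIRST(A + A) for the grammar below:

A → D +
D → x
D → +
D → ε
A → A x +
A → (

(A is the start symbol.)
FIRST sets of the non-terminals involved (from the grammar, by fixed-point iteration):
  FIRST(A) = { '(', '+', 'x' }

To compute FIRST(A + A), process the symbols left to right:
Symbol A is a non-terminal. Add FIRST(A) \ {ε} = { '(', '+', 'x' }
A is not nullable (ε ∉ FIRST(A)), so stop here.
FIRST(A + A) = { '(', '+', 'x' }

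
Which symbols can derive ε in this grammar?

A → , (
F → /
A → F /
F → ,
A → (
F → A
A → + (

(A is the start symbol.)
None

A non-terminal is nullable if it can derive ε (the empty string): either it has an ε-production, or it has a production whose right-hand side consists entirely of nullable non-terminals.

There are no ε-productions, so no non-terminal can derive ε.
No non-terminals are nullable.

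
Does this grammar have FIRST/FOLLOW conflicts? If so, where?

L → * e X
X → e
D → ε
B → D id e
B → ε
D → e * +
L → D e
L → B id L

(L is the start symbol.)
Yes. D → e '*' '+' with FOLLOW(D) on { 'e' }; B → D id e with FOLLOW(B) on { 'id' }

Nullable non-terminals: B, D.
FIRST sets used below: FIRST(D) = { 'e', ε }

B: nullable alternative(s) B → ε; FOLLOW(B) = { 'id' }
  B → D id e: FIRST \ {ε} = { 'e', 'id' } — overlaps FOLLOW(B) on { 'id' }: CONFLICT
  B → ε: FIRST \ {ε} = { } — this is the only nullable alternative, skip

D: nullable alternative(s) D → ε; FOLLOW(D) = { 'e', 'id' }
  D → ε: FIRST \ {ε} = { } — this is the only nullable alternative, skip
  D → e * +: FIRST \ {ε} = { 'e' } — overlaps FOLLOW(D) on { 'e' }: CONFLICT

L, X have no nullable alternative, so no FIRST/FOLLOW check is needed there.

So the grammar has 2 FIRST/FOLLOW conflicts (marked CONFLICT above).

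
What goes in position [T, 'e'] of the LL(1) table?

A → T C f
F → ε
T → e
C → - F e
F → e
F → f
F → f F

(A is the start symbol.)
T → e

To find M[T, 'e'], we find productions for T where 'e' is in the predict set (PREDICT(N → α) = (FIRST(α) \ {ε}) ∪ (FOLLOW(N) if α ⇒* ε)).

T → e: PREDICT = { 'e' }
  'e' is in predict set, so this production goes in M[T, 'e']

M[T, 'e'] = T → e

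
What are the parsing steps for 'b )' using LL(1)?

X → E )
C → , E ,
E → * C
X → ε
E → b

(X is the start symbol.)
LL(1) parsing maintains a stack (initially the start symbol over $) and the input. At each step: if the stack top is a terminal, match it against the current input token; if it is a non-terminal N, replace it with the RHS of M[N, lookahead] (the unique production whose predict set contains the lookahead).

Stack is shown with the top on the left.

Stack  Input  Action
--------------------
X $    b ) $  output X → E )
E ) $  b ) $  output E → b
b ) $  b ) $  match 'b'
) $    ) $    match ')'
$      $      accept

The string is accepted.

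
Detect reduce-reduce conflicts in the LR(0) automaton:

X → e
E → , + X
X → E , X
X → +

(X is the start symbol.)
No reduce-reduce conflicts

A reduce-reduce conflict occurs when an LR(0) state has two complete items [A → α .] and [B → β .] — both call for a reduction, and with no lookahead the parser cannot choose between them.

Augment with X' → X and build the canonical LR(0) collection (I0 = CLOSURE({[X' → . X]}), then GOTO on every symbol after a dot until no new states appear). It has 10 states:
  I0: { [E → . , + X], [X → . +], [X → . E , X], [X → . e], [X' → . X] }  — shift
  I1: { [X → + .] }  — reduce
  I2: { [E → , . + X] }  — shift
  I3: { [X → E . , X] }  — shift
  I4: { [X' → X .] }  — accept
  I5: { [X → e .] }  — reduce
  I6: { [E → . , + X], [X → . +], [X → . E , X], [X → . e], [X → E , . X] }  — shift
  I7: { [X → E , X .] }  — reduce
  I8: { [E → , + . X], [E → . , + X], [X → . +], [X → . E , X], [X → . e] }  — shift
  I9: { [E → , + X .] }  — reduce

No state contains more than one complete item.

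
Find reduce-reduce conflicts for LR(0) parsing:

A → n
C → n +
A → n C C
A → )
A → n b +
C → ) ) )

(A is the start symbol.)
A reduce-reduce conflict occurs when an LR(0) state has two complete items [A → α .] and [B → β .] — both call for a reduction, and with no lookahead the parser cannot choose between them.

Augment with A' → A and build the canonical LR(0) collection (I0 = CLOSURE({[A' → . A]}), then GOTO on every symbol after a dot until no new states appear). It has 13 states:
  I0: { [A → . )], [A → . n C C], [A → . n b +], [A → . n], [A' → . A] }  — shift
  I1: { [A → ) .] }  — reduce
  I2: { [A' → A .] }  — accept
  I3: { [A → n . C C], [A → n . b +], [A → n .], [C → . ) ) )], [C → . n +] }  — shift, reduce
  I4: { [C → ) . ) )] }  — shift
  I5: { [A → n C . C], [C → . ) ) )], [C → . n +] }  — shift
  I6: { [A → n b . +] }  — shift
  I7: { [C → n . +] }  — shift
  I8: { [C → n + .] }  — reduce
  I9: { [A → n b + .] }  — reduce
  I10: { [A → n C C .] }  — reduce
  I11: { [C → ) ) . )] }  — shift
  I12: { [C → ) ) ) .] }  — reduce

No state contains more than one complete item.

Answer: No reduce-reduce conflicts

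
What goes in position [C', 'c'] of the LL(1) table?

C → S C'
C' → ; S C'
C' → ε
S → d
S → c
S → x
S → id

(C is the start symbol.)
To find M[C', 'c'], we find productions for C' where 'c' is in the predict set (PREDICT(N → α) = (FIRST(α) \ {ε}) ∪ (FOLLOW(N) if α ⇒* ε)).

Relevant sets:
  FOLLOW(C') = { $ }

C' → ; S C': PREDICT = { ';' }
C' → ε: PREDICT = { $ }

M[C', 'c'] is empty (no production applies)

Answer: Empty (error entry)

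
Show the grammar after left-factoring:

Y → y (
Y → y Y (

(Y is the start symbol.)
Left-factoring transforms A → αβ₁ | αβ₂ into A → αA' and A' → β₁ | β₂
(α is the longest common prefix among the alternatives). Repeat until
no nonterminal has two alternatives with a common prefix.

Round 1: Y has alternatives sharing prefix 'y'. Introduce Y': Y → y Y'
  Add: Y' → (
  Add: Y' → Y (

No remaining common prefixes — done.

Resulting grammar:
Y → y Y'
Y' → (
Y' → Y (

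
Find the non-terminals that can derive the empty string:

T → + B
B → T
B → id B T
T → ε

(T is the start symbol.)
A non-terminal is nullable if it can derive ε (the empty string): either it has an ε-production, or it has a production whose right-hand side consists entirely of nullable non-terminals.

ε-productions: T → ε
So T is immediately nullable.
B → T: every symbol on the right is nullable, so B is nullable too.
Every non-terminal is now nullable.
Nullable = { 'B', 'T' }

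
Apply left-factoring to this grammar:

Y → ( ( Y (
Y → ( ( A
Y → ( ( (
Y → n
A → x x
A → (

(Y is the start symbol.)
Y → ( ( Y'
Y' → Y (
Y' → A
Y' → (
Y → n
A → x x
A → (

Left-factoring transforms A → αβ₁ | αβ₂ into A → αA' and A' → β₁ | β₂
(α is the longest common prefix among the alternatives). Repeat until
no nonterminal has two alternatives with a common prefix.

Round 1: Y has alternatives sharing prefix '( ('. Introduce Y': Y → ( ( Y'
  Add: Y' → Y (
  Add: Y' → A
  Add: Y' → (

No remaining common prefixes — done.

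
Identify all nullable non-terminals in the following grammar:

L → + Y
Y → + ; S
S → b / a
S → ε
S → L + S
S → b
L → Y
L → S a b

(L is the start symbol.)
A non-terminal is nullable if it can derive ε (the empty string): either it has an ε-production, or it has a production whose right-hand side consists entirely of nullable non-terminals.

ε-productions: S → ε
So S is immediately nullable.
No further non-terminal can be added: every production for the remaining non-terminals contains a terminal or a non-nullable non-terminal.
Nullable = { 'S' }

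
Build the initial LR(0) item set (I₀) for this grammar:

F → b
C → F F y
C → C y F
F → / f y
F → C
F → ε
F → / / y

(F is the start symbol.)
First, augment the grammar with F' → F
I₀ = CLOSURE({ [F' → . F] }):
  [F' → . F] has the dot before F: add [F → . b], [F → . / f y], [F → . C], [F → .], [F → . / / y]
  [F → . C] has the dot before C: add [C → . F F y], [C → . C y F]
No further items can be added.

I₀ = { [C → . C y F], [C → . F F y], [F → . / / y], [F → . / f y], [F → . C], [F → . b], [F → .], [F' → . F] }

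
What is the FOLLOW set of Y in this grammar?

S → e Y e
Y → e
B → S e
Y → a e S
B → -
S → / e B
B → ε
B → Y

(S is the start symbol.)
{ $, 'e' }

In S → e Y e: Y is followed by e, add FIRST(e) \ {ε} = { 'e' }
In B → Y: Y is at the end, add FOLLOW(B)

The FOLLOW sets referred to above (computed the same way, to a fixed point):
  FOLLOW(B) = { $, 'e' }

Taking the union: FOLLOW(Y) = { $, 'e' }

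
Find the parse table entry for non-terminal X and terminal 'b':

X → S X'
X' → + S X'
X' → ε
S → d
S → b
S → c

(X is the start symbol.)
X → S X'

To find M[X, 'b'], we find productions for X where 'b' is in the predict set (PREDICT(N → α) = (FIRST(α) \ {ε}) ∪ (FOLLOW(N) if α ⇒* ε)).

Relevant sets:
  FIRST(S) = { 'b', 'c', 'd' }

X → S X': PREDICT = { 'b', 'c', 'd' }
  'b' is in predict set, so this production goes in M[X, 'b']

M[X, 'b'] = X → S X'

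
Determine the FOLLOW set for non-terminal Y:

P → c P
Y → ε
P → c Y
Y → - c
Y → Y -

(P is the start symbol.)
In P → c Y: Y is at the end, add FOLLOW(P)
In Y → Y -: Y is followed by '-', add FIRST('-') \ {ε} = { '-' }

The FOLLOW sets referred to above (computed the same way, to a fixed point):
  FOLLOW(P) = { $ }

Taking the union: FOLLOW(Y) = { $, '-' }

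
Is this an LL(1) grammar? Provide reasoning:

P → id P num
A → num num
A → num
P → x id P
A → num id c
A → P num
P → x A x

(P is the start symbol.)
No. Predict set conflict for P: { 'x' }

Relevant sets:
  FIRST(P) = { 'id', 'x' }

For P:
  PREDICT(P → id P num) = { 'id' }
  PREDICT(P → x id P) = { 'x' }
  PREDICT(P → x A x) = { 'x' }
For A:
  PREDICT(A → num num) = { 'num' }
  PREDICT(A → num) = { 'num' }
  PREDICT(A → num id c) = { 'num' }
  PREDICT(A → P num) = { 'id', 'x' }

Conflict found: Predict set conflict for P: { 'x' }
The grammar is NOT LL(1).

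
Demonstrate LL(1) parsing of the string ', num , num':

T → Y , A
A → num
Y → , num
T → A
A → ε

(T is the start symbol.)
Stack is shown with the top on the left.

Stack        Input          Action
----------------------------------
T $          , num , num $  output T → Y , A
Y , A $      , num , num $  output Y → , num
, num , A $  , num , num $  match ','
num , A $    num , num $    match 'num'
, A $        , num $        match ','
A $          num $          output A → num
num $        num $          match 'num'
$            $              accept

The string is accepted.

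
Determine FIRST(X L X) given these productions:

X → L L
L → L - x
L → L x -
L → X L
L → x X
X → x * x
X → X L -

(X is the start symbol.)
{ 'x' }

FIRST sets of the non-terminals involved (from the grammar, by fixed-point iteration):
  FIRST(X) = { 'x' }

To compute FIRST(X L X), process the symbols left to right:
Symbol X is a non-terminal. Add FIRST(X) \ {ε} = { 'x' }
X is not nullable (ε ∉ FIRST(X)), so stop here.
FIRST(X L X) = { 'x' }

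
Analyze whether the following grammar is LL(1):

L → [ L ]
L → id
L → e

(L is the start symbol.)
A grammar is LL(1) if for each non-terminal N with multiple productions, the predict sets of those productions are pairwise disjoint, where PREDICT(N → α) = (FIRST(α) \ {ε}) ∪ (FOLLOW(N) if α ⇒* ε).

For L:
  PREDICT(L → '[' L ']') = { '[' }
  PREDICT(L → id) = { 'id' }
  PREDICT(L → e) = { 'e' }

All predict sets are disjoint. The grammar IS LL(1).

Answer: Yes, the grammar is LL(1).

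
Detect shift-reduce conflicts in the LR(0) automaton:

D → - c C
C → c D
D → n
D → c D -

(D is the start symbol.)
A shift-reduce conflict occurs when an LR(0) state has both:
  - a complete (reduce) item [A → α .] (dot at the end), and
  - a shift item [B → β . c γ] (dot before a terminal).

Augment with D' → D and build the canonical LR(0) collection (I0 = CLOSURE({[D' → . D]}), then GOTO on every symbol after a dot until no new states appear). It has 11 states:
  I0: { [D → . - c C], [D → . c D -], [D → . n], [D' → . D] }  — shift
  I1: { [D → - . c C] }  — shift
  I2: { [D' → D .] }  — accept
  I3: { [D → . - c C], [D → . c D -], [D → . n], [D → c . D -] }  — shift
  I4: { [D → n .] }  — reduce
  I5: { [D → c D . -] }  — shift
  I6: { [D → c D - .] }  — reduce
  I7: { [C → . c D], [D → - c . C] }  — shift
  I8: { [D → - c C .] }  — reduce
  I9: { [C → c . D], [D → . - c C], [D → . c D -], [D → . n] }  — shift
  I10: { [C → c D .] }  — reduce

No state contains both a complete item and a shift item.

Answer: No shift-reduce conflicts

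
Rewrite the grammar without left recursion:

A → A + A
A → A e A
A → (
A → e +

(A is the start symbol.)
A is directly left-recursive. The standard transformation for
  A → A α₁ | ... | A α_m | β₁ | ... | β_n
is
  A  → β₁ A' | ... | β_n A'
  A' → α₁ A' | ... | α_m A' | ε

A → ( becomes A → ( A'
A → e + becomes A → e + A'
A → A + A becomes A' → + A A'
A → A e A becomes A' → e A A'
Add A' → ε

Resulting grammar:
A → ( A'
A → e + A'
A' → + A A'
A' → e A A'
A' → ε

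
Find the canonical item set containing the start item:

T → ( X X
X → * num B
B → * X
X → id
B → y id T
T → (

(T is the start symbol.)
First, augment the grammar with T' → T
I₀ = CLOSURE({ [T' → . T] }):
  [T' → . T] has the dot before T: add [T → . ( X X], [T → . (]
No further items can be added.

I₀ = { [T → . ( X X], [T → . (], [T' → . T] }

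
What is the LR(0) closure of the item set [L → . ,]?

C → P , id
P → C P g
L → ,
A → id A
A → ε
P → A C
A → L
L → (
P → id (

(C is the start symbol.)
{ [L → . ,] }

Start with: [L → . ,]
The dot precedes the terminal ',', so nothing is added.

CLOSURE = { [L → . ,] }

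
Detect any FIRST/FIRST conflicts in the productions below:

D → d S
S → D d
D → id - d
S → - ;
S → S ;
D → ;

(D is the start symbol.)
Yes. S → D d / S → S ';' on { ';', 'd', 'id' }; S → '-' ';' / S → S ';' on { '-' }

A FIRST/FIRST conflict occurs when two productions N → α and N → β for the same non-terminal have FIRST(α) ∩ FIRST(β) ≠ ∅ (with ε ∈ FIRST of a nullable right-hand side, so two nullable alternatives also conflict).

FIRST sets of the non-terminals at (or reachable through a nullable prefix from) the front of some alternative:
  FIRST(D) = { ';', 'd', 'id' }
  FIRST(S) = { '-', ';', 'd', 'id' }

Productions for D:
  D → d S: FIRST = { 'd' }
  D → id - d: FIRST = { 'id' }
  D → ;: FIRST = { ';' }
Productions for S:
  S → D d: FIRST = { ';', 'd', 'id' }
  S → - ;: FIRST = { '-' }
  S → S ;: FIRST = { '-', ';', 'd', 'id' }

Conflict for S: S → D d and S → S ;
  Overlap: { ';', 'd', 'id' }
Conflict for S: S → - ; and S → S ;
  Overlap: { '-' }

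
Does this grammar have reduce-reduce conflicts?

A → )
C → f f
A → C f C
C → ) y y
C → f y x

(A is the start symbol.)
A reduce-reduce conflict occurs when an LR(0) state has two complete items [A → α .] and [B → β .] — both call for a reduction, and with no lookahead the parser cannot choose between them.

Augment with A' → A and build the canonical LR(0) collection (I0 = CLOSURE({[A' → . A]}), then GOTO on every symbol after a dot until no new states appear). It has 13 states:
  I0: { [A → . )], [A → . C f C], [A' → . A], [C → . ) y y], [C → . f f], [C → . f y x] }  — shift
  I1: { [A → ) .], [C → ) . y y] }  — shift, reduce
  I2: { [A' → A .] }  — accept
  I3: { [A → C . f C] }  — shift
  I4: { [C → f . f], [C → f . y x] }  — shift
  I5: { [C → f f .] }  — reduce
  I6: { [C → f y . x] }  — shift
  I7: { [C → f y x .] }  — reduce
  I8: { [A → C f . C], [C → . ) y y], [C → . f f], [C → . f y x] }  — shift
  I9: { [C → ) . y y] }  — shift
  I10: { [A → C f C .] }  — reduce
  I11: { [C → ) y . y] }  — shift
  I12: { [C → ) y y .] }  — reduce

No state contains more than one complete item.

Answer: No reduce-reduce conflicts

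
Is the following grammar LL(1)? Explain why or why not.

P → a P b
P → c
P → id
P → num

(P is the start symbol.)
A grammar is LL(1) if for each non-terminal N with multiple productions, the predict sets of those productions are pairwise disjoint, where PREDICT(N → α) = (FIRST(α) \ {ε}) ∪ (FOLLOW(N) if α ⇒* ε).

For P:
  PREDICT(P → a P b) = { 'a' }
  PREDICT(P → c) = { 'c' }
  PREDICT(P → id) = { 'id' }
  PREDICT(P → num) = { 'num' }

All predict sets are disjoint. The grammar IS LL(1).

Answer: Yes, the grammar is LL(1).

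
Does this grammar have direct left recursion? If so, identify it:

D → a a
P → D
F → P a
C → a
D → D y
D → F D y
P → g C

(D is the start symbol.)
Direct left recursion occurs when N → N α for some non-terminal N (the right-hand side begins with the left-hand side itself).

D → a a: starts with a
P → D: starts with D
F → P a: starts with P
C → a: starts with a
D → D y: LEFT RECURSIVE (starts with D)
D → F D y: starts with F
P → g C: starts with g

The grammar has direct left recursion on: D.

Answer: Yes, D is left-recursive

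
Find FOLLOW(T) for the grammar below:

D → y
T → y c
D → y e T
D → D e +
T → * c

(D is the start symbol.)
In D → y e T: T is at the end, add FOLLOW(D)

The FOLLOW sets referred to above (computed the same way, to a fixed point):
  FOLLOW(D) = { $, 'e' }

Taking the union: FOLLOW(T) = { $, 'e' }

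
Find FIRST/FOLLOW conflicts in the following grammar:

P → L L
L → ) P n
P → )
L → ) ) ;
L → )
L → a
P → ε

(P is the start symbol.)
Nullable non-terminals: P.
FIRST sets used below: FIRST(L) = { ')', 'a' }

P: nullable alternative(s) P → ε; FOLLOW(P) = { $, 'n' }
  P → L L: FIRST \ {ε} = { ')', 'a' } — disjoint from FOLLOW(P)
  P → ): FIRST \ {ε} = { ')' } — disjoint from FOLLOW(P)
  P → ε: FIRST \ {ε} = { } — this is the only nullable alternative, skip

L has no nullable alternative, so no FIRST/FOLLOW check is needed there.

No FIRST/FOLLOW conflicts found.

Answer: No FIRST/FOLLOW conflicts.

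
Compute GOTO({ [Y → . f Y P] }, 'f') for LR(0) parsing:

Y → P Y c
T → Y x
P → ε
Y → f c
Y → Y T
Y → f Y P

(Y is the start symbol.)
GOTO(I, 'f') = CLOSURE({ [A → αX.β] : [A → α.Xβ] ∈ I, X = 'f' })

Items with dot before 'f', with the dot advanced:
  [Y → . f Y P] → [Y → f . Y P]
Closure of the advanced items:
  [Y → f . Y P] has the dot before Y: add [Y → . P Y c], [Y → . f c], [Y → . Y T], [Y → . f Y P]
  [Y → . P Y c] has the dot before P: add [P → .]

GOTO = { [P → .], [Y → . P Y c], [Y → . Y T], [Y → . f Y P], [Y → . f c], [Y → f . Y P] }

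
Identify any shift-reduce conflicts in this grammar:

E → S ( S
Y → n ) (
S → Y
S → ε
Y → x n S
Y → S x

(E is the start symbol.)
A shift-reduce conflict occurs when an LR(0) state has both:
  - a complete (reduce) item [A → α .] (dot at the end), and
  - a shift item [B → β . c γ] (dot before a terminal).

Augment with E' → E and build the canonical LR(0) collection (I0 = CLOSURE({[E' → . E]}), then GOTO on every symbol after a dot until no new states appear). It has 13 states:
  I0: { [E → . S ( S], [E' → . E], [S → . Y], [S → .], [Y → . S x], [Y → . n ) (], [Y → . x n S] }  — shift, reduce
  I1: { [E' → E .] }  — accept
  I2: { [E → S . ( S], [Y → S . x] }  — shift
  I3: { [S → Y .] }  — reduce
  I4: { [Y → n . ) (] }  — shift
  I5: { [Y → x . n S] }  — shift
  I6: { [S → . Y], [S → .], [Y → . S x], [Y → . n ) (], [Y → . x n S], [Y → x n . S] }  — shift, reduce
  I7: { [Y → S . x], [Y → x n S .] }  — shift, reduce
  I8: { [Y → S x .] }  — reduce
  I9: { [Y → n ) . (] }  — shift
  I10: { [Y → n ) ( .] }  — reduce
  I11: { [E → S ( . S], [S → . Y], [S → .], [Y → . S x], [Y → . n ) (], [Y → . x n S] }  — shift, reduce
  I12: { [E → S ( S .], [Y → S . x] }  — shift, reduce

I0 contains reduce item [S → .] and shift items [Y → . n ) (], [Y → . x n S] — shift-reduce conflict.
I6 contains reduce item [S → .] and shift items [Y → . n ) (], [Y → . x n S] — shift-reduce conflict.
I7 contains reduce item [Y → x n S .] and shift item [Y → S . x] — shift-reduce conflict.
I11 contains reduce item [S → .] and shift items [Y → . n ) (], [Y → . x n S] — shift-reduce conflict.
I12 contains reduce item [E → S ( S .] and shift item [Y → S . x] — shift-reduce conflict.

Answer: Yes — I0: [S → .] vs [Y → . n ) (]; I6: [S → .] vs [Y → . n ) (]; I7: [Y → x n S .] vs [Y → S . x]; I11: [S → .] vs [Y → . n ) (]; I12: [E → S ( S .] vs [Y → S . x]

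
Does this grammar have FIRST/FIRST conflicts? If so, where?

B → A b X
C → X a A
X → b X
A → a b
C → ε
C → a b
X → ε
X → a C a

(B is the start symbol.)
Yes. C → X a A / C → a b on { 'a' }

A FIRST/FIRST conflict occurs when two productions N → α and N → β for the same non-terminal have FIRST(α) ∩ FIRST(β) ≠ ∅ (with ε ∈ FIRST of a nullable right-hand side, so two nullable alternatives also conflict).

FIRST sets of the non-terminals at (or reachable through a nullable prefix from) the front of some alternative:
  FIRST(X) = { 'a', 'b', ε }

Productions for C:
  C → X a A: FIRST = { 'a', 'b' }
  C → ε: FIRST = { ε }
  C → a b: FIRST = { 'a' }
Productions for X:
  X → b X: FIRST = { 'b' }
  X → ε: FIRST = { ε }
  X → a C a: FIRST = { 'a' }
B, A have only one production, so no FIRST/FIRST conflict is possible there.

Conflict for C: C → X a A and C → a b
  Overlap: { 'a' }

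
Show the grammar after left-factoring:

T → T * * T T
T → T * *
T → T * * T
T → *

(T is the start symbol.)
Left-factoring transforms A → αβ₁ | αβ₂ into A → αA' and A' → β₁ | β₂
(α is the longest common prefix among the alternatives). Repeat until
no nonterminal has two alternatives with a common prefix.

Round 1: T has alternatives sharing prefix 'T * *'. Introduce T': T → T * * T'
  Add: T' → T T
  Add: T' → ε
  Add: T' → T

Round 2: T' has alternatives sharing prefix 'T'. Introduce T'': T' → T T''
  Add: T'' → T
  Add: T'' → ε

No remaining common prefixes — done.

Resulting grammar:
T → T * * T'
T' → T T''
T'' → T
T'' → ε
T' → ε
T → *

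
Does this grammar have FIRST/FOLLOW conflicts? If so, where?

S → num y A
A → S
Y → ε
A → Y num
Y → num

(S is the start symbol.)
Yes. Y → num with FOLLOW(Y) on { 'num' }

A FIRST/FOLLOW conflict occurs when a non-terminal N has a nullable alternative N → β (β ⇒* ε) and another alternative N → α with FIRST(α) ∩ FOLLOW(N) ≠ ∅: on such a lookahead the parser cannot decide between expanding α and letting N vanish via β.

Nullable non-terminals: Y.

Y: nullable alternative(s) Y → ε; FOLLOW(Y) = { 'num' }
  Y → ε: FIRST \ {ε} = { } — this is the only nullable alternative, skip
  Y → num: FIRST \ {ε} = { 'num' } — overlaps FOLLOW(Y) on { 'num' }: CONFLICT

A, S have no nullable alternative, so no FIRST/FOLLOW check is needed there.

So the grammar has 1 FIRST/FOLLOW conflict (marked CONFLICT above).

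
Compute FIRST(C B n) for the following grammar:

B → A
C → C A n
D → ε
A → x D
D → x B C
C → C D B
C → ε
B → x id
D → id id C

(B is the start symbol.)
FIRST sets of the non-terminals involved (from the grammar, by fixed-point iteration):
  FIRST(C) = { 'id', 'x', ε }
  FIRST(B) = { 'x' }

To compute FIRST(C B n), process the symbols left to right:
Symbol C is a non-terminal. Add FIRST(C) \ {ε} = { 'id', 'x' }
C is nullable (ε ∈ FIRST(C)), continue to the next symbol.
Symbol B is a non-terminal. Add FIRST(B) \ {ε} = { 'x' }
B is not nullable (ε ∉ FIRST(B)), so stop here.
FIRST(C B n) = { 'id', 'x' }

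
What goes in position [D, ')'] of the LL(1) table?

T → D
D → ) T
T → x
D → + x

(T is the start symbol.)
To find M[D, ')'], we find productions for D where ')' is in the predict set (PREDICT(N → α) = (FIRST(α) \ {ε}) ∪ (FOLLOW(N) if α ⇒* ε)).

D → ) T: PREDICT = { ')' }
  ')' is in predict set, so this production goes in M[D, ')']
D → + x: PREDICT = { '+' }

M[D, ')'] = D → ) T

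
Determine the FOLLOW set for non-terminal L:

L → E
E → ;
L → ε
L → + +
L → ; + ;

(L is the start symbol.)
{ $ }

To compute FOLLOW(L), find every occurrence of L on a right-hand side N → α L β: add FIRST(β) \ {ε}, and if β is empty or nullable also add FOLLOW(N). Iterate to a fixed point.

L is the start symbol, so $ ∈ FOLLOW(L).
L does not occur on any right-hand side.

Taking the union: FOLLOW(L) = { $ }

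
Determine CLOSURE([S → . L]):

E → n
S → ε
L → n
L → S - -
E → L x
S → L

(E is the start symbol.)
{ [L → . S - -], [L → . n], [S → . L], [S → .] }

To compute CLOSURE, for each item [A → α.Bβ] where B is a non-terminal, add [B → .γ] for all productions B → γ; repeat for the newly added items until nothing changes.

Start with: [S → . L]
  [S → . L] has the dot before L: add [L → . n], [L → . S - -]
  [L → . S - -] has the dot before S: add [S → .]
No further items can be added.

CLOSURE = { [L → . S - -], [L → . n], [S → . L], [S → .] }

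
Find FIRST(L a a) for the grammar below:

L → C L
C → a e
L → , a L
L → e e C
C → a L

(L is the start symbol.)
{ ',', 'a', 'e' }

FIRST sets of the non-terminals involved (from the grammar, by fixed-point iteration):
  FIRST(L) = { ',', 'a', 'e' }

To compute FIRST(L a a), process the symbols left to right:
Symbol L is a non-terminal. Add FIRST(L) \ {ε} = { ',', 'a', 'e' }
L is not nullable (ε ∉ FIRST(L)), so stop here.
FIRST(L a a) = { ',', 'a', 'e' }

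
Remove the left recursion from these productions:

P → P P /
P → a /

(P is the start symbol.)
P is directly left-recursive. The standard transformation for
  A → A α₁ | ... | A α_m | β₁ | ... | β_n
is
  A  → β₁ A' | ... | β_n A'
  A' → α₁ A' | ... | α_m A' | ε

P → a / becomes P → a / P'
P → P P / becomes P' → P / P'
Add P' → ε

Resulting grammar:
P → a / P'
P' → P / P'
P' → ε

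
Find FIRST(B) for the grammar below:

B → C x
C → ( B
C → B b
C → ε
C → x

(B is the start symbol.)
{ '(', 'x' }

FIRST sets of the other non-terminals involved (by the same procedure, iterated to a fixed point):
  FIRST(C) = { '(', 'x', ε }

From B → C x:
  - C is a non-terminal: add FIRST(C) \ {ε} = { '(', 'x' }
    C is nullable, so continue to the next symbol
  - x is a terminal: add 'x' and stop

Collecting: FIRST(B) = { '(', 'x' }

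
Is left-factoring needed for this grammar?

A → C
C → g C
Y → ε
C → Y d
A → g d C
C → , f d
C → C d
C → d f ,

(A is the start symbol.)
No, left-factoring is not needed

Left-factoring is needed when two productions for the same non-terminal
share a common prefix on the right-hand side.

Productions for A:
  A → C
  A → g d C
Productions for C:
  C → g C
  C → Y d
  C → , f d
  C → C d
  C → d f ,

No common prefixes found.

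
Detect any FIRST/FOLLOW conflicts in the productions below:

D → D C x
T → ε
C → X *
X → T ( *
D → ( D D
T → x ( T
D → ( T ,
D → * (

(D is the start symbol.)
A FIRST/FOLLOW conflict occurs when a non-terminal N has a nullable alternative N → β (β ⇒* ε) and another alternative N → α with FIRST(α) ∩ FOLLOW(N) ≠ ∅: on such a lookahead the parser cannot decide between expanding α and letting N vanish via β.

Nullable non-terminals: T.

T: nullable alternative(s) T → ε; FOLLOW(T) = { '(', ',' }
  T → ε: FIRST \ {ε} = { } — this is the only nullable alternative, skip
  T → x ( T: FIRST \ {ε} = { 'x' } — disjoint from FOLLOW(T)

C, D, X have no nullable alternative, so no FIRST/FOLLOW check is needed there.

No FIRST/FOLLOW conflicts found.

Answer: No FIRST/FOLLOW conflicts.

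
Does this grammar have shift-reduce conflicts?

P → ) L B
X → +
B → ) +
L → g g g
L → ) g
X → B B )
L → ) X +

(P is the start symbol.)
A shift-reduce conflict occurs when an LR(0) state has both:
  - a complete (reduce) item [A → α .] (dot at the end), and
  - a shift item [B → β . c γ] (dot before a terminal).

Augment with P' → P and build the canonical LR(0) collection (I0 = CLOSURE({[P' → . P]}), then GOTO on every symbol after a dot until no new states appear). It has 18 states:
  I0: { [P → . ) L B], [P' → . P] }  — shift
  I1: { [L → . ) X +], [L → . ) g], [L → . g g g], [P → ) . L B] }  — shift
  I2: { [P' → P .] }  — accept
  I3: { [B → . ) +], [L → ) . X +], [L → ) . g], [X → . +], [X → . B B )] }  — shift
  I4: { [B → . ) +], [P → ) L . B] }  — shift
  I5: { [L → g . g g] }  — shift
  I6: { [L → g g . g] }  — shift
  I7: { [L → g g g .] }  — reduce
  I8: { [B → ) . +] }  — shift
  I9: { [P → ) L B .] }  — reduce
  I10: { [B → ) + .] }  — reduce
  I11: { [X → + .] }  — reduce
  I12: { [B → . ) +], [X → B . B )] }  — shift
  I13: { [L → ) X . +] }  — shift
  I14: { [L → ) g .] }  — reduce
  I15: { [L → ) X + .] }  — reduce
  I16: { [X → B B . )] }  — shift
  I17: { [X → B B ) .] }  — reduce

No state contains both a complete item and a shift item.

Answer: No shift-reduce conflicts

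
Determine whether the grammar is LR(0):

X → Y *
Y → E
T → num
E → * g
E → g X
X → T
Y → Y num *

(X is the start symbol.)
A grammar is LR(0) if no state in the canonical LR(0) collection has:
  - both a shift item (dot before a terminal) and a complete item (shift-reduce conflict), or
  - two or more complete items (reduce-reduce conflict; the accept item [X' → X .] counts as a complete item here).

Augment with X' → X and build the canonical LR(0) collection (I0 = CLOSURE({[X' → . X]}), then GOTO on every symbol after a dot until no new states appear). It has 13 states:
  I0: { [E → . * g], [E → . g X], [T → . num], [X → . T], [X → . Y *], [X' → . X], [Y → . E], [Y → . Y num *] }  — shift
  I1: { [E → * . g] }  — shift
  I2: { [Y → E .] }  — reduce
  I3: { [X → T .] }  — reduce
  I4: { [X' → X .] }  — accept
  I5: { [X → Y . *], [Y → Y . num *] }  — shift
  I6: { [E → . * g], [E → . g X], [E → g . X], [T → . num], [X → . T], [X → . Y *], [Y → . E], [Y → . Y num *] }  — shift
  I7: { [T → num .] }  — reduce
  I8: { [E → g X .] }  — reduce
  I9: { [X → Y * .] }  — reduce
  I10: { [Y → Y num . *] }  — shift
  I11: { [Y → Y num * .] }  — reduce
  I12: { [E → * g .] }  — reduce

Every state is either a pure shift/goto state or contains exactly one complete item and nothing to shift — no conflicts. The grammar is LR(0).

Answer: Yes, the grammar is LR(0)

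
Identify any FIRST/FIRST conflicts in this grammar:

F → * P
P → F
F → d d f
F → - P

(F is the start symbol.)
No FIRST/FIRST conflicts.

A FIRST/FIRST conflict occurs when two productions N → α and N → β for the same non-terminal have FIRST(α) ∩ FIRST(β) ≠ ∅ (with ε ∈ FIRST of a nullable right-hand side, so two nullable alternatives also conflict).

Productions for F:
  F → * P: FIRST = { '*' }
  F → d d f: FIRST = { 'd' }
  F → - P: FIRST = { '-' }
P has only one production, so no FIRST/FIRST conflict is possible there.

All alternatives of each non-terminal have pairwise disjoint FIRST sets.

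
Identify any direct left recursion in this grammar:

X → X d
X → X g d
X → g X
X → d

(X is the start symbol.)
Direct left recursion occurs when N → N α for some non-terminal N (the right-hand side begins with the left-hand side itself).

X → X d: LEFT RECURSIVE (starts with X)
X → X g d: LEFT RECURSIVE (starts with X)
X → g X: starts with g
X → d: starts with d

The grammar has direct left recursion on: X.

Answer: Yes, X is left-recursive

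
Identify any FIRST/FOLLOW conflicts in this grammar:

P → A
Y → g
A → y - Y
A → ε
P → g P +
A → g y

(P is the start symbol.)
A FIRST/FOLLOW conflict occurs when a non-terminal N has a nullable alternative N → β (β ⇒* ε) and another alternative N → α with FIRST(α) ∩ FOLLOW(N) ≠ ∅: on such a lookahead the parser cannot decide between expanding α and letting N vanish via β.

Nullable non-terminals: A, P.
FIRST sets used below: FIRST(A) = { 'g', 'y', ε }

A: nullable alternative(s) A → ε; FOLLOW(A) = { $, '+' }
  A → y - Y: FIRST \ {ε} = { 'y' } — disjoint from FOLLOW(A)
  A → ε: FIRST \ {ε} = { } — this is the only nullable alternative, skip
  A → g y: FIRST \ {ε} = { 'g' } — disjoint from FOLLOW(A)

P: nullable alternative(s) P → A; FOLLOW(P) = { $, '+' }
  P → A: FIRST \ {ε} = { 'g', 'y' } — this is the only nullable alternative, skip
  P → g P +: FIRST \ {ε} = { 'g' } — disjoint from FOLLOW(P)

Y has no nullable alternative, so no FIRST/FOLLOW check is needed there.

No FIRST/FOLLOW conflicts found.

Answer: No FIRST/FOLLOW conflicts.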